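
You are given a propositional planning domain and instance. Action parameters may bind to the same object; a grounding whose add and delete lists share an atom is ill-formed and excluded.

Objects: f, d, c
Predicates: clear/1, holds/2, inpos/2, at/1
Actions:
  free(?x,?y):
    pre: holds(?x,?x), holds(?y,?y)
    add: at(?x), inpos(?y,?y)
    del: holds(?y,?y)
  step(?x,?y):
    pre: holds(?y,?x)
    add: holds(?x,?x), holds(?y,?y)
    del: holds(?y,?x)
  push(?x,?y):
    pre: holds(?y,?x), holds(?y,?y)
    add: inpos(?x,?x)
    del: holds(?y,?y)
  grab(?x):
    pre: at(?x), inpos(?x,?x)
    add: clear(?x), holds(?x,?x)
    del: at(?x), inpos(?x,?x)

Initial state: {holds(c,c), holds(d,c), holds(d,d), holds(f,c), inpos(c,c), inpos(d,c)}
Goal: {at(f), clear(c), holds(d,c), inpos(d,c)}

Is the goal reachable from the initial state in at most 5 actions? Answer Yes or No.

Yes

1. free(c,d)  →  {at(c), holds(c,c), holds(d,c), holds(f,c), inpos(c,c), inpos(d,c), inpos(d,d)}
2. step(c,f)  →  {at(c), holds(c,c), holds(d,c), holds(f,f), inpos(c,c), inpos(d,c), inpos(d,d)}
3. free(f,f)  →  {at(c), at(f), holds(c,c), holds(d,c), inpos(c,c), inpos(d,c), inpos(d,d), inpos(f,f)}
4. grab(c)  →  {at(f), clear(c), holds(c,c), holds(d,c), inpos(d,c), inpos(d,d), inpos(f,f)}
optimal plan length = 4; 4 ≤ 5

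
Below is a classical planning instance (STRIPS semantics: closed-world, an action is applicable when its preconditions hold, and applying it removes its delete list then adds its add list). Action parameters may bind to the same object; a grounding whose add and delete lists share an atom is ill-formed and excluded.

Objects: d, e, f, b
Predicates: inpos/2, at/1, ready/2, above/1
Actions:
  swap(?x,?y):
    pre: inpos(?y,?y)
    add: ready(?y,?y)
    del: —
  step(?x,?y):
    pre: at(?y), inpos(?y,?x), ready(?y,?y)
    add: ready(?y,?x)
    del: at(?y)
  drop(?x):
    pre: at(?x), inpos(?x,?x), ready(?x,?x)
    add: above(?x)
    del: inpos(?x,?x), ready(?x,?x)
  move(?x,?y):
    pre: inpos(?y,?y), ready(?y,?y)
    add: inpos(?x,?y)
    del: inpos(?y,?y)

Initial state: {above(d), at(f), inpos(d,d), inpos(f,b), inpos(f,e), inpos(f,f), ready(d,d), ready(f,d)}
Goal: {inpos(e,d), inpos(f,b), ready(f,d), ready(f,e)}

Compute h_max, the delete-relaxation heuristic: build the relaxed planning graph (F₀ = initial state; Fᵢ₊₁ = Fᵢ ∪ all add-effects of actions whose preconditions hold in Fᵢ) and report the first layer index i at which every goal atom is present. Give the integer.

F0 = init (8 atoms)
F1 = F0 ∪ {inpos(b,d), inpos(e,d), inpos(f,d), ready(f,f)}  (12 atoms)
F2 = F1 ∪ {above(f), inpos(b,f), inpos(d,f), inpos(e,f), ready(f,b), ready(f,e)}  (18 atoms)
goal ⊆ F2  ⇒  h_max = 2

2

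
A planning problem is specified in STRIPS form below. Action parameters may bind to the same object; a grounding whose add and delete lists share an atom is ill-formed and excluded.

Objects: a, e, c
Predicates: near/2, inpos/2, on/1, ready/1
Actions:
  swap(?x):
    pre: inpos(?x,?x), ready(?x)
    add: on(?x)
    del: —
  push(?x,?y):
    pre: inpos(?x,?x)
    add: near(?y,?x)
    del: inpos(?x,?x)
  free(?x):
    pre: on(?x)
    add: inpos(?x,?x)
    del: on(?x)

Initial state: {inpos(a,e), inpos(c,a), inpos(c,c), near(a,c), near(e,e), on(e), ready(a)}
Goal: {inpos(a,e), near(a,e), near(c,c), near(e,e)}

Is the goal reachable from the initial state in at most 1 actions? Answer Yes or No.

1. push(c,c)  →  {inpos(a,e), inpos(c,a), near(a,c), near(c,c), near(e,e), on(e), ready(a)}
2. free(e)  →  {inpos(a,e), inpos(c,a), inpos(e,e), near(a,c), near(c,c), near(e,e), ready(a)}
3. push(e,a)  →  {inpos(a,e), inpos(c,a), near(a,c), near(a,e), near(c,c), near(e,e), ready(a)}
optimal plan length = 3; 3 > 1

No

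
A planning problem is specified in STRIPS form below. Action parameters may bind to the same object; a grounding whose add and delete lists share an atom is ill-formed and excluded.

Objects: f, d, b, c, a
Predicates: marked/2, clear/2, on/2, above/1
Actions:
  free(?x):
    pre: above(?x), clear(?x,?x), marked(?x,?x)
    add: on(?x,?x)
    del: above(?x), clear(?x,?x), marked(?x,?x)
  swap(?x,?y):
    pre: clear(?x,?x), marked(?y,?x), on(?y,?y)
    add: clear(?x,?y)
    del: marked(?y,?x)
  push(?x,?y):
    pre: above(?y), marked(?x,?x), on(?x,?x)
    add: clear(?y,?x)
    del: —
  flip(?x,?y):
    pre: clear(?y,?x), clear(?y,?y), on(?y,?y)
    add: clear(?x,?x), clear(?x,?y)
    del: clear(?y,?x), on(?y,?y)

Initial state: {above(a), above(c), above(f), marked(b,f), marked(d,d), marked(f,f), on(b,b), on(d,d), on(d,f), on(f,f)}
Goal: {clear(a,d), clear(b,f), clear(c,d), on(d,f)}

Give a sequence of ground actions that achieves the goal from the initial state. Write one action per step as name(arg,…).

push(f,f); swap(f,b); push(d,c); push(d,a); flip(b,f)

1. push(f,f)  →  {above(a), above(c), above(f), clear(f,f), marked(b,f), marked(d,d), marked(f,f), on(b,b), on(d,d), on(d,f), on(f,f)}
2. swap(f,b)  →  {above(a), above(c), above(f), clear(f,b), clear(f,f), marked(d,d), marked(f,f), on(b,b), on(d,d), on(d,f), on(f,f)}
3. push(d,c)  →  {above(a), above(c), above(f), clear(c,d), clear(f,b), clear(f,f), marked(d,d), marked(f,f), on(b,b), on(d,d), on(d,f), on(f,f)}
4. push(d,a)  →  {above(a), above(c), above(f), clear(a,d), clear(c,d), clear(f,b), clear(f,f), marked(d,d), marked(f,f), on(b,b), on(d,d), on(d,f), on(f,f)}
5. flip(b,f)  →  {above(a), above(c), above(f), clear(a,d), clear(b,b), clear(b,f), clear(c,d), clear(f,f), marked(d,d), marked(f,f), on(b,b), on(d,d), on(d,f)}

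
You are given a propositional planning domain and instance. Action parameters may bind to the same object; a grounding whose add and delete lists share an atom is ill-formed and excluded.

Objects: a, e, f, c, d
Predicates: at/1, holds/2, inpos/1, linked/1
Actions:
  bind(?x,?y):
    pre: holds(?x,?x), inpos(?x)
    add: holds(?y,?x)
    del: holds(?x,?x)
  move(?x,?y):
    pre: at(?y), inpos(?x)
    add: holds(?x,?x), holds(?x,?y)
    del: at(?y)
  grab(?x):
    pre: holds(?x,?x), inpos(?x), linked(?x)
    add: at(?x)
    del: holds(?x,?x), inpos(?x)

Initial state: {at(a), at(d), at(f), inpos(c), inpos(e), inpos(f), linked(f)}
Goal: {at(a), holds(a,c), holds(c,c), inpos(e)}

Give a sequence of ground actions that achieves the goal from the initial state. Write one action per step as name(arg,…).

1. move(c,f)  →  {at(a), at(d), holds(c,c), holds(c,f), inpos(c), inpos(e), inpos(f), linked(f)}
2. bind(c,a)  →  {at(a), at(d), holds(a,c), holds(c,f), inpos(c), inpos(e), inpos(f), linked(f)}
3. move(c,d)  →  {at(a), holds(a,c), holds(c,c), holds(c,d), holds(c,f), inpos(c), inpos(e), inpos(f), linked(f)}

move(c,f); bind(c,a); move(c,d)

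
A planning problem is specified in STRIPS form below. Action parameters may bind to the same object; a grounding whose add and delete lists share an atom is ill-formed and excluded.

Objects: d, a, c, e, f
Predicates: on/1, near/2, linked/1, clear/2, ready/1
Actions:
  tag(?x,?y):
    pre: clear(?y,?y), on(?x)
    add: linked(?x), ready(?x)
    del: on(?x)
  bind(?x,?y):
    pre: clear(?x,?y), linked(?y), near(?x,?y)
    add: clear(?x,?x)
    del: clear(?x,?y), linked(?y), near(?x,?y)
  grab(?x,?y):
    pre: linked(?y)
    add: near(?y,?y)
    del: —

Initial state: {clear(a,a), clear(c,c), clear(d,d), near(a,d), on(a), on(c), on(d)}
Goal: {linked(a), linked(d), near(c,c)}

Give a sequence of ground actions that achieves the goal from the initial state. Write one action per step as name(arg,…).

tag(d,d); tag(a,d); tag(c,d); grab(d,c)

1. tag(d,d)  →  {clear(a,a), clear(c,c), clear(d,d), linked(d), near(a,d), on(a), on(c), ready(d)}
2. tag(a,d)  →  {clear(a,a), clear(c,c), clear(d,d), linked(a), linked(d), near(a,d), on(c), ready(a), ready(d)}
3. tag(c,d)  →  {clear(a,a), clear(c,c), clear(d,d), linked(a), linked(c), linked(d), near(a,d), ready(a), ready(c), ready(d)}
4. grab(d,c)  →  {clear(a,a), clear(c,c), clear(d,d), linked(a), linked(c), linked(d), near(a,d), near(c,c), ready(a), ready(c), ready(d)}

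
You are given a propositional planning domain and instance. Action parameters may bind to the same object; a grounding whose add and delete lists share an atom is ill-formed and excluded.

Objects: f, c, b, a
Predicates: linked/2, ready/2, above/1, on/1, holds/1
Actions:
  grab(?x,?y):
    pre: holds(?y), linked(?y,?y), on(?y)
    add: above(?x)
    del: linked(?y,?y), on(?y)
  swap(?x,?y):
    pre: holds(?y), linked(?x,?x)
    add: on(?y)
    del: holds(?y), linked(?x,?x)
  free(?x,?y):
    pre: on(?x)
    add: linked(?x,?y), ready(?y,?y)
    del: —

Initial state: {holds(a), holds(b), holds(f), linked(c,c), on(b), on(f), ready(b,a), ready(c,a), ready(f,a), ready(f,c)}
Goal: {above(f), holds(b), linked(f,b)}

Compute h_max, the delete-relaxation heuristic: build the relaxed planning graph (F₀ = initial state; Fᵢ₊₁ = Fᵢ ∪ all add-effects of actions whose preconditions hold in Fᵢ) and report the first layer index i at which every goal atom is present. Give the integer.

2

F0 = init (10 atoms)
F1 = F0 ∪ {linked(b,a), linked(b,b), linked(b,c), linked(b,f), linked(f,a), linked(f,b), linked(f,c), linked(f,f), on(a), ready(a,a), ready(b,b), ready(c,c), ready(f,f)}  (23 atoms)
F2 = F1 ∪ {above(a), above(b), above(c), above(f), linked(a,a), linked(a,b), linked(a,c), linked(a,f)}  (31 atoms)
goal ⊆ F2  ⇒  h_max = 2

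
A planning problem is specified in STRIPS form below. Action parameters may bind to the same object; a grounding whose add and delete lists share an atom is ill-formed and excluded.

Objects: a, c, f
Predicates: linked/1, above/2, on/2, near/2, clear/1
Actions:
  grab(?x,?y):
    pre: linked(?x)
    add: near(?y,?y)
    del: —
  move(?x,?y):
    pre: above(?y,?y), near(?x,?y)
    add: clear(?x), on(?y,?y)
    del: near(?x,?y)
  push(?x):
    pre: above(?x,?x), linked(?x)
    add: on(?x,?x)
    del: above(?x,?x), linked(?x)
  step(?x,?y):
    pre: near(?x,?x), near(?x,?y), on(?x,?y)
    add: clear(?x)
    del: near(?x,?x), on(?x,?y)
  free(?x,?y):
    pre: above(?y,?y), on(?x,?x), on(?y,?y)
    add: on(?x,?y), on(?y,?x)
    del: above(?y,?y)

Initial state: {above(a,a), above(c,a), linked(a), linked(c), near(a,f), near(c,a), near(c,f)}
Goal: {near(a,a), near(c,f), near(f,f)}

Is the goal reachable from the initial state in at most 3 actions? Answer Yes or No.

Yes

1. grab(a,a)  →  {above(a,a), above(c,a), linked(a), linked(c), near(a,a), near(a,f), near(c,a), near(c,f)}
2. grab(a,f)  →  {above(a,a), above(c,a), linked(a), linked(c), near(a,a), near(a,f), near(c,a), near(c,f), near(f,f)}
optimal plan length = 2; 2 ≤ 3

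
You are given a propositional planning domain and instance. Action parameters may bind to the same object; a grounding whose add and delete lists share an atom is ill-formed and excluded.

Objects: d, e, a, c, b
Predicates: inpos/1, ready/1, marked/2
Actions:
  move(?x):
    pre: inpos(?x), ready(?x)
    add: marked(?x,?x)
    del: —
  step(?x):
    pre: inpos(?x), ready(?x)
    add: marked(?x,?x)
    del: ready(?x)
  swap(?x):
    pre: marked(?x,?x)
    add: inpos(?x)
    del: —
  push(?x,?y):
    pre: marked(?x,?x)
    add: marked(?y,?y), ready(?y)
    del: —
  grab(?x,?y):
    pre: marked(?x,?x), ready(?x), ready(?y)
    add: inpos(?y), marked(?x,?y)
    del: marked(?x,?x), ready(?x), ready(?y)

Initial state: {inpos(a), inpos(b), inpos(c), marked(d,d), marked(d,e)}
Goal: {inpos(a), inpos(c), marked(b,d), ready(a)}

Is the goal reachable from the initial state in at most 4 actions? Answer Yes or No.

Yes

1. push(d,d)  →  {inpos(a), inpos(b), inpos(c), marked(d,d), marked(d,e), ready(d)}
2. push(d,a)  →  {inpos(a), inpos(b), inpos(c), marked(a,a), marked(d,d), marked(d,e), ready(a), ready(d)}
3. push(d,b)  →  {inpos(a), inpos(b), inpos(c), marked(a,a), marked(b,b), marked(d,d), marked(d,e), ready(a), ready(b), ready(d)}
4. grab(b,d)  →  {inpos(a), inpos(b), inpos(c), inpos(d), marked(a,a), marked(b,d), marked(d,d), marked(d,e), ready(a)}
optimal plan length = 4; 4 ≤ 4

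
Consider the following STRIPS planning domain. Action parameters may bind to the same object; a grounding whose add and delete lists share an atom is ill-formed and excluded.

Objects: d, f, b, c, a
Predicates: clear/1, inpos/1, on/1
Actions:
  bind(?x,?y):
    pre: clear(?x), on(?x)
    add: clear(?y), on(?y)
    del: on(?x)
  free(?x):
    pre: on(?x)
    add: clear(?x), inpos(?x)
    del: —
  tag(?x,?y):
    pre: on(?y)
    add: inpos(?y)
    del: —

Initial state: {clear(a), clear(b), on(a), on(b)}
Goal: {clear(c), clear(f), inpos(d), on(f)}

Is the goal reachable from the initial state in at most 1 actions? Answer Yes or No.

1. bind(b,d)  →  {clear(a), clear(b), clear(d), on(a), on(d)}
2. bind(a,f)  →  {clear(a), clear(b), clear(d), clear(f), on(d), on(f)}
3. free(d)  →  {clear(a), clear(b), clear(d), clear(f), inpos(d), on(d), on(f)}
4. bind(d,c)  →  {clear(a), clear(b), clear(c), clear(d), clear(f), inpos(d), on(c), on(f)}
optimal plan length = 4; 4 > 1

No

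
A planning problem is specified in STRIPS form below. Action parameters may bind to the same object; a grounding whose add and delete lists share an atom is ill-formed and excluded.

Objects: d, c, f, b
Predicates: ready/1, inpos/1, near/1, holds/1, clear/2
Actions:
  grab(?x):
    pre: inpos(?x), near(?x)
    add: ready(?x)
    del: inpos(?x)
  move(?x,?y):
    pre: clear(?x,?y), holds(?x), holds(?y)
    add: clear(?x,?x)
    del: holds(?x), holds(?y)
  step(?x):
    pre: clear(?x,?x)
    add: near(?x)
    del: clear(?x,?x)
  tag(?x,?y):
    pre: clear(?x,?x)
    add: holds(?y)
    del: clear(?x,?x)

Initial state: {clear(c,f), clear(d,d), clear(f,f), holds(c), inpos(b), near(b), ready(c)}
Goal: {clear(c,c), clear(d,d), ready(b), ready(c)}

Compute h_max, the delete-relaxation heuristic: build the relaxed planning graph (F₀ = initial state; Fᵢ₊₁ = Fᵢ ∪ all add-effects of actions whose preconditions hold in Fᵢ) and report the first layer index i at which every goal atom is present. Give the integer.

2

F0 = init (7 atoms)
F1 = F0 ∪ {holds(b), holds(d), holds(f), near(d), near(f), ready(b)}  (13 atoms)
F2 = F1 ∪ {clear(c,c)}  (14 atoms)
goal ⊆ F2  ⇒  h_max = 2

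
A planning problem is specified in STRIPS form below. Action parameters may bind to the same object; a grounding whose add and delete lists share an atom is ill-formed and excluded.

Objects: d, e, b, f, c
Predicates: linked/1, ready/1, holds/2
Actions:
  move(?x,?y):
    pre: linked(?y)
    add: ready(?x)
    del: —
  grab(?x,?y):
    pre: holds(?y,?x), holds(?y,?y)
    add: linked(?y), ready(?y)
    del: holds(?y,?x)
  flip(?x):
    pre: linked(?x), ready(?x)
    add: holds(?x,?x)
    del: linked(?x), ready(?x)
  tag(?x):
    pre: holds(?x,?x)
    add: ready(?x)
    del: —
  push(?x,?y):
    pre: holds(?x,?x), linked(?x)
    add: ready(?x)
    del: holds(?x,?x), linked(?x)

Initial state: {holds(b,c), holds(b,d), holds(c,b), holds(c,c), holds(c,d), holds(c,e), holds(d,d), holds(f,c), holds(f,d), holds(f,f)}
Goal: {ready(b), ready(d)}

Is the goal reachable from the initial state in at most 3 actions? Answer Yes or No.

1. grab(d,d)  →  {holds(b,c), holds(b,d), holds(c,b), holds(c,c), holds(c,d), holds(c,e), holds(f,c), holds(f,d), holds(f,f), linked(d), ready(d)}
2. move(b,d)  →  {holds(b,c), holds(b,d), holds(c,b), holds(c,c), holds(c,d), holds(c,e), holds(f,c), holds(f,d), holds(f,f), linked(d), ready(b), ready(d)}
optimal plan length = 2; 2 ≤ 3

Yes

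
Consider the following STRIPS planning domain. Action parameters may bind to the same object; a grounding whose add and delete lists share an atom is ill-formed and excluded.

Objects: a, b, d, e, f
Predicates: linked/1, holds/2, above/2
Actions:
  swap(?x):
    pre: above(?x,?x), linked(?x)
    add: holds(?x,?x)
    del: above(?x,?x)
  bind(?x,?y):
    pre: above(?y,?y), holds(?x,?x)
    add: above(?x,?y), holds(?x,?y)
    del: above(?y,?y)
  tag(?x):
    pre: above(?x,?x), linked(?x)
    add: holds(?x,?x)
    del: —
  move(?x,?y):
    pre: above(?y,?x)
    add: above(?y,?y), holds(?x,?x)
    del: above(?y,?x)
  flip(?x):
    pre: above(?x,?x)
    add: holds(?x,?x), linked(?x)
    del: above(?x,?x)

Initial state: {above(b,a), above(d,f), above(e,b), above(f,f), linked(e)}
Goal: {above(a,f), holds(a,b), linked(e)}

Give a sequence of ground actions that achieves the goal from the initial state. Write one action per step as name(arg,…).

1. move(a,b)  →  {above(b,b), above(d,f), above(e,b), above(f,f), holds(a,a), linked(e)}
2. bind(a,b)  →  {above(a,b), above(d,f), above(e,b), above(f,f), holds(a,a), holds(a,b), linked(e)}
3. bind(a,f)  →  {above(a,b), above(a,f), above(d,f), above(e,b), holds(a,a), holds(a,b), holds(a,f), linked(e)}

move(a,b); bind(a,b); bind(a,f)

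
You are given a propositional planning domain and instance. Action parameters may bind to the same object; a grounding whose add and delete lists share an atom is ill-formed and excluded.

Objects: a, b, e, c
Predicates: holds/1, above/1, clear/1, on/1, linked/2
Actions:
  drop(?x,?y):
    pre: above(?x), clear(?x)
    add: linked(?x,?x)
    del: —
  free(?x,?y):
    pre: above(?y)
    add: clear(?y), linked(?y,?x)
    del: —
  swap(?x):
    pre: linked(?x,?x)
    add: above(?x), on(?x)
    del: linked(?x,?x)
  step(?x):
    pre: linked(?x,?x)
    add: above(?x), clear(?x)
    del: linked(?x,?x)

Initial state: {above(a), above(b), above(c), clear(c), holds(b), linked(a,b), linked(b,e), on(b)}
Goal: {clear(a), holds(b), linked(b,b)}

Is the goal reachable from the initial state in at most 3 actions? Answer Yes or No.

1. free(a,a)  →  {above(a), above(b), above(c), clear(a), clear(c), holds(b), linked(a,a), linked(a,b), linked(b,e), on(b)}
2. free(b,b)  →  {above(a), above(b), above(c), clear(a), clear(b), clear(c), holds(b), linked(a,a), linked(a,b), linked(b,b), linked(b,e), on(b)}
optimal plan length = 2; 2 ≤ 3

Yes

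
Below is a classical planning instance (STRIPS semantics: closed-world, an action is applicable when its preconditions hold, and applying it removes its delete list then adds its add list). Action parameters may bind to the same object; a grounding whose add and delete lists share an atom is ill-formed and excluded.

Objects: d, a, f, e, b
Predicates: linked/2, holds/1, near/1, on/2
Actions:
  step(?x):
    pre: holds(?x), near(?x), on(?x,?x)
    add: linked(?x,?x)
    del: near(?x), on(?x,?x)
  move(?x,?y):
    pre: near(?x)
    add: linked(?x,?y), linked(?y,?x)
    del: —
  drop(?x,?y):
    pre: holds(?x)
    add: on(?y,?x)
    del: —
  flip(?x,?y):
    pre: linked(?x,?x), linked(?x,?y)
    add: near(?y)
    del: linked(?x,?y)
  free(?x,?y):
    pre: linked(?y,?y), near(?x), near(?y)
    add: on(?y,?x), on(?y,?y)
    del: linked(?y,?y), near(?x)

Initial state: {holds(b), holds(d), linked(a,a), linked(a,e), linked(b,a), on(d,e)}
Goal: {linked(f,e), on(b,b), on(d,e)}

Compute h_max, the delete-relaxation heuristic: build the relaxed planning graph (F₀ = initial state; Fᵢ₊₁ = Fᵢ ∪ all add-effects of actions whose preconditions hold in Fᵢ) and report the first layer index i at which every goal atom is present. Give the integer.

2

F0 = init (6 atoms)
F1 = F0 ∪ {near(a), near(e), on(a,b), on(a,d), on(b,b), on(b,d), on(d,b), on(d,d), on(e,b), on(e,d), on(f,b), on(f,d)}  (18 atoms)
F2 = F1 ∪ {linked(a,b), linked(a,d), linked(a,f), linked(b,e), linked(d,a), linked(d,e), linked(e,a), linked(e,b), linked(e,d), linked(e,e), linked(e,f), linked(f,a), linked(f,e), on(a,a), on(a,e)}  (33 atoms)
goal ⊆ F2  ⇒  h_max = 2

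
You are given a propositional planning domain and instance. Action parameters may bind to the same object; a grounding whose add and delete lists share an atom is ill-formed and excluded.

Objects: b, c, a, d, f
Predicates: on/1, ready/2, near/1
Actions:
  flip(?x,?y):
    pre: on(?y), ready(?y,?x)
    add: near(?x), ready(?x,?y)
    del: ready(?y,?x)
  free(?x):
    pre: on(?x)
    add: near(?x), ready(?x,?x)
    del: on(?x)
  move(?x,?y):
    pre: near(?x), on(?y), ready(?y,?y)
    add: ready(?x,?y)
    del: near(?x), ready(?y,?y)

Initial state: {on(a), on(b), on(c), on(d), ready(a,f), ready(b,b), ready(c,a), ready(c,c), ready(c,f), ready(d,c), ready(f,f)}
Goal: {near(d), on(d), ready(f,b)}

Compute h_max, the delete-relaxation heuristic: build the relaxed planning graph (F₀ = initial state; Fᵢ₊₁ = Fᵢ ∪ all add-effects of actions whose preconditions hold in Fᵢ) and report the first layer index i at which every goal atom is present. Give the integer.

F0 = init (11 atoms)
F1 = F0 ∪ {near(a), near(b), near(c), near(d), near(f), ready(a,a), ready(a,c), ready(c,d), ready(d,d), ready(f,a), ready(f,c)}  (22 atoms)
F2 = F1 ∪ {ready(a,b), ready(a,d), ready(b,a), ready(b,c), ready(b,d), ready(c,b), ready(d,a), ready(d,b), ready(f,b), ready(f,d)}  (32 atoms)
goal ⊆ F2  ⇒  h_max = 2

2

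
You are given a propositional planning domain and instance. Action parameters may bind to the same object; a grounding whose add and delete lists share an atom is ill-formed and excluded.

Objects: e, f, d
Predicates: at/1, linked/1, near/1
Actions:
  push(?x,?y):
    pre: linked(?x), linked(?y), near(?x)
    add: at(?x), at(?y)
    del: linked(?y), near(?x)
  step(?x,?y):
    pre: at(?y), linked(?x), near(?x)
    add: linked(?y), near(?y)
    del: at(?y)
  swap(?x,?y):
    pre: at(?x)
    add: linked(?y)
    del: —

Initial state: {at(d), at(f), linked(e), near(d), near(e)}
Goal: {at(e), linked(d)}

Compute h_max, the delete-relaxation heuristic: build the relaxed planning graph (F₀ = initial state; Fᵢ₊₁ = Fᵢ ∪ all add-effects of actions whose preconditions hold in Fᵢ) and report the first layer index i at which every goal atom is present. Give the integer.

1

F0 = init (5 atoms)
F1 = F0 ∪ {at(e), linked(d), linked(f), near(f)}  (9 atoms)
goal ⊆ F1  ⇒  h_max = 1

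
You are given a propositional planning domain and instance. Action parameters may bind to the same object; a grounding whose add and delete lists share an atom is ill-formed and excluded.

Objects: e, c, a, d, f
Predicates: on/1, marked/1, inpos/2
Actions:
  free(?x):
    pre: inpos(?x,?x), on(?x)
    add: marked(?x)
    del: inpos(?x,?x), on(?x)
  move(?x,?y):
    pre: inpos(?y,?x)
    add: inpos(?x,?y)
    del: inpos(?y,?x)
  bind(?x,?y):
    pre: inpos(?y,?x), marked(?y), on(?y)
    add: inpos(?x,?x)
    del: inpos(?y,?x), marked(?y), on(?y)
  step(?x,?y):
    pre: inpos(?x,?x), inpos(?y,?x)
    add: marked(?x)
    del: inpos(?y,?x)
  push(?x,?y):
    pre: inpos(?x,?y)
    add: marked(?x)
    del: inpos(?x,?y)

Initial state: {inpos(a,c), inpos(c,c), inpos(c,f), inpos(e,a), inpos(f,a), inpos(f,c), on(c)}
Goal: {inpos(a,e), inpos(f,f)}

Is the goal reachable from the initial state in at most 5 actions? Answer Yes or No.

Yes

1. move(a,e)  →  {inpos(a,c), inpos(a,e), inpos(c,c), inpos(c,f), inpos(f,a), inpos(f,c), on(c)}
2. step(c,c)  →  {inpos(a,c), inpos(a,e), inpos(c,f), inpos(f,a), inpos(f,c), marked(c), on(c)}
3. bind(f,c)  →  {inpos(a,c), inpos(a,e), inpos(f,a), inpos(f,c), inpos(f,f)}
optimal plan length = 3; 3 ≤ 5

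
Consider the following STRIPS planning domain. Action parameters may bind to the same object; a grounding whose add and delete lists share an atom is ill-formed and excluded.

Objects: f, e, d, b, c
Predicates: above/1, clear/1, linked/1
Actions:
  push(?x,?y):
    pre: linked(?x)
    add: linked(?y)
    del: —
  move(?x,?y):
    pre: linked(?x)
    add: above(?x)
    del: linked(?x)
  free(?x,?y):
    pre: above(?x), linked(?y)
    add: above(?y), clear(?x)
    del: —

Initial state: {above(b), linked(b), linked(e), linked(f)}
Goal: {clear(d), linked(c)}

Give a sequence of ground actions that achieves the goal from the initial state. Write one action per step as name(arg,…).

push(f,d); push(f,c); move(d,f); free(d,f)

1. push(f,d)  →  {above(b), linked(b), linked(d), linked(e), linked(f)}
2. push(f,c)  →  {above(b), linked(b), linked(c), linked(d), linked(e), linked(f)}
3. move(d,f)  →  {above(b), above(d), linked(b), linked(c), linked(e), linked(f)}
4. free(d,f)  →  {above(b), above(d), above(f), clear(d), linked(b), linked(c), linked(e), linked(f)}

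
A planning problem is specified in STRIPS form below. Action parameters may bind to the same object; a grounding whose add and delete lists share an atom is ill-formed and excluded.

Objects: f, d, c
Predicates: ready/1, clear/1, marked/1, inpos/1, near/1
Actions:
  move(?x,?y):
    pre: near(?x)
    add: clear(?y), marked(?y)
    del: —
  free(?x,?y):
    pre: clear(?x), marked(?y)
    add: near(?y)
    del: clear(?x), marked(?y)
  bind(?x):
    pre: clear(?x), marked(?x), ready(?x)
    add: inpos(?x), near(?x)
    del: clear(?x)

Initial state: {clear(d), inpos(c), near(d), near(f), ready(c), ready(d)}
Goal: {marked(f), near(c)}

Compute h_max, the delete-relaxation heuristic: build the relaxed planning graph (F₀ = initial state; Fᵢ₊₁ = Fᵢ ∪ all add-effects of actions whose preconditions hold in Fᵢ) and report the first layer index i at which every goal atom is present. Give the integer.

F0 = init (6 atoms)
F1 = F0 ∪ {clear(c), clear(f), marked(c), marked(d), marked(f)}  (11 atoms)
F2 = F1 ∪ {inpos(d), near(c)}  (13 atoms)
goal ⊆ F2  ⇒  h_max = 2

2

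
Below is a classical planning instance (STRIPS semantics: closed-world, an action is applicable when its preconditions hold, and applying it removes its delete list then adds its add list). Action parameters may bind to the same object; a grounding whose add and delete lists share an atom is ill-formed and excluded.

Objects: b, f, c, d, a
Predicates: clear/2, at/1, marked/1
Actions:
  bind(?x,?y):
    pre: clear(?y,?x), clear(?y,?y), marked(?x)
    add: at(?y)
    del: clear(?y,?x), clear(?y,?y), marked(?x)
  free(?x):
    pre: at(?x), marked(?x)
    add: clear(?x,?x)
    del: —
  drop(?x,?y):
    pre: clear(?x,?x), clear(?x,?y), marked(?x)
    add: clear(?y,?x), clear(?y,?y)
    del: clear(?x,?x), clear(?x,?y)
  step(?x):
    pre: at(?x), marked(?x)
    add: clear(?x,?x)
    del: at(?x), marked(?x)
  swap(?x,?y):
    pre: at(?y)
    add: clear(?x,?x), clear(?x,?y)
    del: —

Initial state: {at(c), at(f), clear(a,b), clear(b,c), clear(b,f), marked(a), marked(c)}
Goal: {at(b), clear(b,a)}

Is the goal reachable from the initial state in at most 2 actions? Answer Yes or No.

No

1. swap(a,f)  →  {at(c), at(f), clear(a,a), clear(a,b), clear(a,f), clear(b,c), clear(b,f), marked(a), marked(c)}
2. drop(a,b)  →  {at(c), at(f), clear(a,f), clear(b,a), clear(b,b), clear(b,c), clear(b,f), marked(a), marked(c)}
3. bind(c,b)  →  {at(b), at(c), at(f), clear(a,f), clear(b,a), clear(b,f), marked(a)}
optimal plan length = 3; 3 > 2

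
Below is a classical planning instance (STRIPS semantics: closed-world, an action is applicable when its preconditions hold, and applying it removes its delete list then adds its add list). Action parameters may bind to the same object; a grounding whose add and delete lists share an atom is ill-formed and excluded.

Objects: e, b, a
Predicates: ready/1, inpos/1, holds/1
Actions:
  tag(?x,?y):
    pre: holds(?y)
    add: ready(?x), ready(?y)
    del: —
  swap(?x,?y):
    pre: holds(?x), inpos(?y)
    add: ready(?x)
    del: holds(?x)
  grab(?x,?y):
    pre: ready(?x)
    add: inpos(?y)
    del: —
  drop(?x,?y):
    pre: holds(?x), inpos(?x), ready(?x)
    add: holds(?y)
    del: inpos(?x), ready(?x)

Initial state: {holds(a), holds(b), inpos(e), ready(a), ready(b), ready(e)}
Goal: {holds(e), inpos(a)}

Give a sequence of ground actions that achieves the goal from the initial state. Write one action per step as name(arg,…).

grab(e,b); grab(e,a); drop(b,e)

1. grab(e,b)  →  {holds(a), holds(b), inpos(b), inpos(e), ready(a), ready(b), ready(e)}
2. grab(e,a)  →  {holds(a), holds(b), inpos(a), inpos(b), inpos(e), ready(a), ready(b), ready(e)}
3. drop(b,e)  →  {holds(a), holds(b), holds(e), inpos(a), inpos(e), ready(a), ready(e)}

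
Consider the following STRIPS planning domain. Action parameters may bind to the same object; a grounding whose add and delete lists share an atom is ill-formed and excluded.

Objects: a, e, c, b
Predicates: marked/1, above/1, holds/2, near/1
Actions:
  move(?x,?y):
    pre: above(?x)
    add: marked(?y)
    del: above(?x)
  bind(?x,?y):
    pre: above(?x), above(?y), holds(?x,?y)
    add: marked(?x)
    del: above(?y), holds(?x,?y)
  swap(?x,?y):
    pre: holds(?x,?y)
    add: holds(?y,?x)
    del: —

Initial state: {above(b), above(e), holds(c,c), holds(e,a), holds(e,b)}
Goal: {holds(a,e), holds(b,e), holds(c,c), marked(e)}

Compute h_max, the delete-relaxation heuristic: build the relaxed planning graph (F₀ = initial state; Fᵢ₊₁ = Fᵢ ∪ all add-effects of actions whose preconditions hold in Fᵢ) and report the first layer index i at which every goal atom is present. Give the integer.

F0 = init (5 atoms)
F1 = F0 ∪ {holds(a,e), holds(b,e), marked(a), marked(b), marked(c), marked(e)}  (11 atoms)
goal ⊆ F1  ⇒  h_max = 1

1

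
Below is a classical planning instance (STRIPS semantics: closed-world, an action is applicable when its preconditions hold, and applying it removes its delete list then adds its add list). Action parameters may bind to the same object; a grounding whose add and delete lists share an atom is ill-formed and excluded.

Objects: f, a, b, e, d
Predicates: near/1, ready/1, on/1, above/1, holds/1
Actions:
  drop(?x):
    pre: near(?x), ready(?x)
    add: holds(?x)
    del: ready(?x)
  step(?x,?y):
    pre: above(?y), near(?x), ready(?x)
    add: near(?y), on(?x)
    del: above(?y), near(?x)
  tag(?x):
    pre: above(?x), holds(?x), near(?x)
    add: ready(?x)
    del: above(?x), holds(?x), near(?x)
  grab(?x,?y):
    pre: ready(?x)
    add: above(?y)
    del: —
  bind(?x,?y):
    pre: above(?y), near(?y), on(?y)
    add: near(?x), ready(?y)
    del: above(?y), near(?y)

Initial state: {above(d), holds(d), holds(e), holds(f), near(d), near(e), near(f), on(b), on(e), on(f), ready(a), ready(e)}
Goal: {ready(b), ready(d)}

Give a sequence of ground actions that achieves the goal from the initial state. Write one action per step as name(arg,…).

tag(d); grab(a,f); grab(a,b); bind(b,f); bind(f,b)

1. tag(d)  →  {holds(e), holds(f), near(e), near(f), on(b), on(e), on(f), ready(a), ready(d), ready(e)}
2. grab(a,f)  →  {above(f), holds(e), holds(f), near(e), near(f), on(b), on(e), on(f), ready(a), ready(d), ready(e)}
3. grab(a,b)  →  {above(b), above(f), holds(e), holds(f), near(e), near(f), on(b), on(e), on(f), ready(a), ready(d), ready(e)}
4. bind(b,f)  →  {above(b), holds(e), holds(f), near(b), near(e), on(b), on(e), on(f), ready(a), ready(d), ready(e), ready(f)}
5. bind(f,b)  →  {holds(e), holds(f), near(e), near(f), on(b), on(e), on(f), ready(a), ready(b), ready(d), ready(e), ready(f)}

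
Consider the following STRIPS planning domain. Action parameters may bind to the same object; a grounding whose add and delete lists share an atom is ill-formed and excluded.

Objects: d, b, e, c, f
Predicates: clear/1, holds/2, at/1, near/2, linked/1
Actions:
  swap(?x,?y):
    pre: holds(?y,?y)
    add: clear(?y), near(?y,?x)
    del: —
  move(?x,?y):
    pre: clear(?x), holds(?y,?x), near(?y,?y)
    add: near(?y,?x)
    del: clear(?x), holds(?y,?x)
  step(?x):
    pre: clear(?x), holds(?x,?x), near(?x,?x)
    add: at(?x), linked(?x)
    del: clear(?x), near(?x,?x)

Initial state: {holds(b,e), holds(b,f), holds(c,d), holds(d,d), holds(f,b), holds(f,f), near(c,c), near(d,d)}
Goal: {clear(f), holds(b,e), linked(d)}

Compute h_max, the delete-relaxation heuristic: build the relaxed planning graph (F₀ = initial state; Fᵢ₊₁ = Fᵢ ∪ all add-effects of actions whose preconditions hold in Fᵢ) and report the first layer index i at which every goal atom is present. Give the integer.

2

F0 = init (8 atoms)
F1 = F0 ∪ {clear(d), clear(f), near(d,b), near(d,c), near(d,e), near(d,f), near(f,b), near(f,c), near(f,d), near(f,e), near(f,f)}  (19 atoms)
F2 = F1 ∪ {at(d), at(f), linked(d), linked(f), near(c,d)}  (24 atoms)
goal ⊆ F2  ⇒  h_max = 2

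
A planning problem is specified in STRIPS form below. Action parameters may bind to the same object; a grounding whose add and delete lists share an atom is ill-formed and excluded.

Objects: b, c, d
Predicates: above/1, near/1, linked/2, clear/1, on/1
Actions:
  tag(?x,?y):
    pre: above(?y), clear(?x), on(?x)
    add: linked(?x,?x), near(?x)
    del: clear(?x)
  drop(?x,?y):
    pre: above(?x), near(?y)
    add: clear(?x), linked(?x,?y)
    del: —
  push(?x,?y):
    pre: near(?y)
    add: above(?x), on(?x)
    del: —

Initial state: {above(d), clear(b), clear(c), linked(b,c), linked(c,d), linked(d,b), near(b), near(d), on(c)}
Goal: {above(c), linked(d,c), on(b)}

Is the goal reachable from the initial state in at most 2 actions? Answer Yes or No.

No

1. tag(c,d)  →  {above(d), clear(b), linked(b,c), linked(c,c), linked(c,d), linked(d,b), near(b), near(c), near(d), on(c)}
2. drop(d,c)  →  {above(d), clear(b), clear(d), linked(b,c), linked(c,c), linked(c,d), linked(d,b), linked(d,c), near(b), near(c), near(d), on(c)}
3. push(b,b)  →  {above(b), above(d), clear(b), clear(d), linked(b,c), linked(c,c), linked(c,d), linked(d,b), linked(d,c), near(b), near(c), near(d), on(b), on(c)}
4. push(c,b)  →  {above(b), above(c), above(d), clear(b), clear(d), linked(b,c), linked(c,c), linked(c,d), linked(d,b), linked(d,c), near(b), near(c), near(d), on(b), on(c)}
optimal plan length = 4; 4 > 2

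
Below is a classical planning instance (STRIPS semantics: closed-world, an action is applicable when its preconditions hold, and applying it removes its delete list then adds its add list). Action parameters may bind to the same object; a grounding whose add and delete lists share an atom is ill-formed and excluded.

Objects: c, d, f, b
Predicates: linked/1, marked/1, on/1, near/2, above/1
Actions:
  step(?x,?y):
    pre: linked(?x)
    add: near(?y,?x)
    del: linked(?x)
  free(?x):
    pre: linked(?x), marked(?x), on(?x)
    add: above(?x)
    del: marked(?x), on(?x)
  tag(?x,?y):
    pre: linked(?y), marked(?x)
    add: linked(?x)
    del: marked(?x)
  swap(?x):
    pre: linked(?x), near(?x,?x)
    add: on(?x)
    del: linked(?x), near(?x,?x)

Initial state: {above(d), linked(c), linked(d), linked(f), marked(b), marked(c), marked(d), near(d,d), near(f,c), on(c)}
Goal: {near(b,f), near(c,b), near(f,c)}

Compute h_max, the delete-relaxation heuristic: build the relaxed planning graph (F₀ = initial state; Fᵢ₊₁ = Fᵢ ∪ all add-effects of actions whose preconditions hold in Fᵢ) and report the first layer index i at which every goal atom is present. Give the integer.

2

F0 = init (10 atoms)
F1 = F0 ∪ {above(c), linked(b), near(b,c), near(b,d), near(b,f), near(c,c), near(c,d), near(c,f), near(d,c), near(d,f), near(f,d), near(f,f), on(d)}  (23 atoms)
F2 = F1 ∪ {near(b,b), near(c,b), near(d,b), near(f,b), on(f)}  (28 atoms)
goal ⊆ F2  ⇒  h_max = 2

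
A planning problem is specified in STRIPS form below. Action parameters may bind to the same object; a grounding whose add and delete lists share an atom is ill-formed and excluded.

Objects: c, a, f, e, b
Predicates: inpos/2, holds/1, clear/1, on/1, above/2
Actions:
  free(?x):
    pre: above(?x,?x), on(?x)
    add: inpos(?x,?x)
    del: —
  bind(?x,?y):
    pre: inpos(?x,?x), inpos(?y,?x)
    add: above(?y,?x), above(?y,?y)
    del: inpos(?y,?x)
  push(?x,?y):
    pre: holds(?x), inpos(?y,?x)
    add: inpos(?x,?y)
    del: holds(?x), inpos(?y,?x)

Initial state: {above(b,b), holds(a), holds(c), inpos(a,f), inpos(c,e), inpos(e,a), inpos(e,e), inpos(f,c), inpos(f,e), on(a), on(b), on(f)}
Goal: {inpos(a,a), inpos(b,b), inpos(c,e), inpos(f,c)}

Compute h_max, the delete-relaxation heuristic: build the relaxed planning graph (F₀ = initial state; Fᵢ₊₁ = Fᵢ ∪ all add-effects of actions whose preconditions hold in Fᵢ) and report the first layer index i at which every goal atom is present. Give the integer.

F0 = init (12 atoms)
F1 = F0 ∪ {above(c,c), above(c,e), above(e,e), above(f,e), above(f,f), inpos(a,e), inpos(b,b), inpos(c,f)}  (20 atoms)
F2 = F1 ∪ {above(a,a), above(a,e), inpos(f,f)}  (23 atoms)
F3 = F2 ∪ {above(a,f), above(c,f), inpos(a,a)}  (26 atoms)
goal ⊆ F3  ⇒  h_max = 3

3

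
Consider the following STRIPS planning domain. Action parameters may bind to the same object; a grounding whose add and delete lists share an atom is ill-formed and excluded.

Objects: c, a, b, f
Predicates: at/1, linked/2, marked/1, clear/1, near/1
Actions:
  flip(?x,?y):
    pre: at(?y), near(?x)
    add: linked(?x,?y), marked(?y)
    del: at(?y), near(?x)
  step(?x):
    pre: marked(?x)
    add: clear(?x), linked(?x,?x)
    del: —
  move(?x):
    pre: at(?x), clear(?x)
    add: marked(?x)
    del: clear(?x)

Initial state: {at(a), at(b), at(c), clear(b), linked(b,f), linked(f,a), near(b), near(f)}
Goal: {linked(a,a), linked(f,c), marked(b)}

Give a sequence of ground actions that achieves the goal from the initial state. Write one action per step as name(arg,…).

flip(b,a); flip(f,c); step(a); move(b)

1. flip(b,a)  →  {at(b), at(c), clear(b), linked(b,a), linked(b,f), linked(f,a), marked(a), near(f)}
2. flip(f,c)  →  {at(b), clear(b), linked(b,a), linked(b,f), linked(f,a), linked(f,c), marked(a), marked(c)}
3. step(a)  →  {at(b), clear(a), clear(b), linked(a,a), linked(b,a), linked(b,f), linked(f,a), linked(f,c), marked(a), marked(c)}
4. move(b)  →  {at(b), clear(a), linked(a,a), linked(b,a), linked(b,f), linked(f,a), linked(f,c), marked(a), marked(b), marked(c)}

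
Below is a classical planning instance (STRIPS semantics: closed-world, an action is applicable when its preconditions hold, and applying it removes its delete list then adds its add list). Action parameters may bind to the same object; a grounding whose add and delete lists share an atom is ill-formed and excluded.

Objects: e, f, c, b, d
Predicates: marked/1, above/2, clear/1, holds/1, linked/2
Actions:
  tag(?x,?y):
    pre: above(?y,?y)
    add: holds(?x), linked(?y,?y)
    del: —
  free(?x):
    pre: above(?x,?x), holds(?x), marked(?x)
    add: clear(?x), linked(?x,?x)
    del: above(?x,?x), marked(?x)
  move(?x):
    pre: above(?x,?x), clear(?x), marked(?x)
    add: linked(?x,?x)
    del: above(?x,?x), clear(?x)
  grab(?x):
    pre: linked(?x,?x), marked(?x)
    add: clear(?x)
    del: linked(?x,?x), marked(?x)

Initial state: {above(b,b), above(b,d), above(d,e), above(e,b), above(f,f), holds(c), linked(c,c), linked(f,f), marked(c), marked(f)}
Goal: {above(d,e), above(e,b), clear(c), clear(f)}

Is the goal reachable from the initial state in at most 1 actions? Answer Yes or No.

No

1. grab(f)  →  {above(b,b), above(b,d), above(d,e), above(e,b), above(f,f), clear(f), holds(c), linked(c,c), marked(c)}
2. grab(c)  →  {above(b,b), above(b,d), above(d,e), above(e,b), above(f,f), clear(c), clear(f), holds(c)}
optimal plan length = 2; 2 > 1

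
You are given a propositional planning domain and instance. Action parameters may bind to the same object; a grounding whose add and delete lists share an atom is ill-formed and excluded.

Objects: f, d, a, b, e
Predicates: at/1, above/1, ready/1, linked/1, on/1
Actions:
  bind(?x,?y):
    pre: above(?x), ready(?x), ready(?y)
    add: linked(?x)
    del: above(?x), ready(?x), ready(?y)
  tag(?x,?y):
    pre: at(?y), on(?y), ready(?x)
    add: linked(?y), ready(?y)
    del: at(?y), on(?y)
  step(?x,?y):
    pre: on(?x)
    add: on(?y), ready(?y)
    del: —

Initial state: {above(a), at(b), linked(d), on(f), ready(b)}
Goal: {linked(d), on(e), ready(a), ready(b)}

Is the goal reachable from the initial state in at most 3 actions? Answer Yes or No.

Yes

1. step(f,a)  →  {above(a), at(b), linked(d), on(a), on(f), ready(a), ready(b)}
2. step(f,e)  →  {above(a), at(b), linked(d), on(a), on(e), on(f), ready(a), ready(b), ready(e)}
optimal plan length = 2; 2 ≤ 3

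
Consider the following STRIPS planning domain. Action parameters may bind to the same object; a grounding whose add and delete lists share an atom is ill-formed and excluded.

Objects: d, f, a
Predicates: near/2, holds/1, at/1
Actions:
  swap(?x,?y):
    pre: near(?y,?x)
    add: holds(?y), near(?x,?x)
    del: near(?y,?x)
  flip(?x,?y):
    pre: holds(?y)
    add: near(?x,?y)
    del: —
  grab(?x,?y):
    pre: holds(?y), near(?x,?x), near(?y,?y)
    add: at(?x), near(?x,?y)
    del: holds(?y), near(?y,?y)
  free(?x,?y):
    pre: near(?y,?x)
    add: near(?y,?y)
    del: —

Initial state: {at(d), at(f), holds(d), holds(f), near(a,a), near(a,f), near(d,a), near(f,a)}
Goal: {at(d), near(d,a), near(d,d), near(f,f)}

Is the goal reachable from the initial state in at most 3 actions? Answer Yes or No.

Yes

1. swap(f,a)  →  {at(d), at(f), holds(a), holds(d), holds(f), near(a,a), near(d,a), near(f,a), near(f,f)}
2. flip(d,d)  →  {at(d), at(f), holds(a), holds(d), holds(f), near(a,a), near(d,a), near(d,d), near(f,a), near(f,f)}
optimal plan length = 2; 2 ≤ 3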